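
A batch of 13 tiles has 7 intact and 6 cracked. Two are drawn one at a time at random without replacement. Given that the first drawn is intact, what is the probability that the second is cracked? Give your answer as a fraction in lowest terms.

After removing one intact, 12 remain: 6 intact and 6 cracked.
So the probability the next is cracked is 6/12 = 1/2.

1/2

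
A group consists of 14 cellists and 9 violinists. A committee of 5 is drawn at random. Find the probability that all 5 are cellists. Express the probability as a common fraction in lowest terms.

There are C(23,5) = 33649 possible selections.
Selections with all cellists: C(14,5) = 2002.
Probability = 2002/33649 = 26/437.

26/437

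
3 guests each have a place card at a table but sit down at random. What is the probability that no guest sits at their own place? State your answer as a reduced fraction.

1/3

There are 3! = 6 seatings.
By inclusion-exclusion, seatings with no fixed points: C(3,0)·3! − C(3,1)·2! + C(3,2)·1! − C(3,3)·0! = 2.
Probability = 2/6 = 1/3.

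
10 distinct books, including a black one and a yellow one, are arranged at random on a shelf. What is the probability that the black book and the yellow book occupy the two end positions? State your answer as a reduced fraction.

There are 10! = 3628800 arrangements.
Place the black book and the yellow book at the ends in 2 ways, arrange the remaining 8 in 8! = 40320 ways: 2·40320 = 80640.
Probability = 80640/3628800 = 1/45.

1/45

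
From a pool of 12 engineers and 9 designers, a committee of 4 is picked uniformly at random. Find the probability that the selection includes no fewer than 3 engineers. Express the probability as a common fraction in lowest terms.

Total selections: C(21,4) = 5985.
Favorable selections (no fewer than 3 engineers): C(12,3)·C(9,1) + C(12,4)·C(9,0) = 1980 + 495 = 2475.
Probability = 2475/5985 = 55/133.

55/133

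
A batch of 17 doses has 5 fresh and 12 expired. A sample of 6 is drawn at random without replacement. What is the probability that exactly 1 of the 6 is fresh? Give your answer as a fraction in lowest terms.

Total number of selections: C(17,6) = 12376.
Selections with exactly 1 fresh: choose 1 of the 5 fresh and 5 of the 12 expired, C(5,1)·C(12,5) = 5·792 = 3960.
Probability = 3960/12376 = 495/1547.

495/1547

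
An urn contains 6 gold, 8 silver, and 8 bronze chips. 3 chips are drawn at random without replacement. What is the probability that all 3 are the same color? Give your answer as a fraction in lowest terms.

3/35

There are C(22,3) = 1540 ways to draw 3 chips.
All same color: C(6,3) + C(8,3) + C(8,3) = 20 + 56 + 56 = 132.
Probability = 132/1540 = 3/35.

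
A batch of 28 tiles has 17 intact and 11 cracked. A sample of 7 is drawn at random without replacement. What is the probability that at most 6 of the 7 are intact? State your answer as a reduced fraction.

Total selections: C(28,7) = 1184040.
Favorable selections (at most 6 intact): C(17,0)·C(11,7) + C(17,1)·C(11,6) + C(17,2)·C(11,5) + C(17,3)·C(11,4) + C(17,4)·C(11,3) + C(17,5)·C(11,2) + C(17,6)·C(11,1) = 330 + 7854 + 62832 + 224400 + 392700 + 340340 + 136136 = 1164592.
Probability = 1164592/1184040 = 1018/1035.

1018/1035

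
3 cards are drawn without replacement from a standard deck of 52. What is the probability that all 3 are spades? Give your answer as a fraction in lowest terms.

11/850

There are C(52,3) = 22100 possible 3-card hands.
Hands that are all spades: C(13,3) = 286.
Probability = 286/22100 = 11/850.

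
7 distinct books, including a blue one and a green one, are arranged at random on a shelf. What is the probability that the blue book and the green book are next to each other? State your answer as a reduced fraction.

2/7

There are 7! = 5040 arrangements.
Treat the blue book and the green book as a block: 6! arrangements of the blocks × 2 orders within the block = 2·720 = 1440.
Probability = 1440/5040 = 2/7.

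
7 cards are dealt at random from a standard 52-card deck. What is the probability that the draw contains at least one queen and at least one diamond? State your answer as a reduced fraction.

53122231/133784560

There are C(52,7) = 133784560 possible draws.
By inclusion-exclusion on the complements, draws missing all queens or all diamonds: C(48,7) + C(39,7) − C(36,7) = 73629072 + 15380937 − 8347680 = 80662329.
So draws with at least one of each: 133784560 − 80662329 = 53122231, probability 53122231/133784560.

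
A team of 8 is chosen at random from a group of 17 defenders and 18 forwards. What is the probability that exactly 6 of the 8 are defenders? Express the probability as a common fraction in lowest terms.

3978/49445

Total number of selections: C(35,8) = 23535820.
Selections with exactly 6 defenders: choose 6 of the 17 defenders and 2 of the 18 forwards, C(17,6)·C(18,2) = 12376·153 = 1893528.
Probability = 1893528/23535820 = 3978/49445.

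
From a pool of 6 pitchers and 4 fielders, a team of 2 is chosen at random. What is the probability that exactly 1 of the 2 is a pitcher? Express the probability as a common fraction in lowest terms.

There are C(10,2) = 45 ways to choose 2 from 10.
Selections with exactly 1 pitcher: choose 1 of the 6 pitchers and 1 of the 4 fielders, C(6,1)·C(4,1) = 6·4 = 24.
Probability = 24/45 = 8/15.

8/15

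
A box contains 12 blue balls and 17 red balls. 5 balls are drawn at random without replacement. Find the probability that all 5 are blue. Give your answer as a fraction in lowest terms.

88/13195

There are C(29,5) = 118755 possible selections.
Selections with all blue: C(12,5) = 792.
Probability = 792/118755 = 88/13195.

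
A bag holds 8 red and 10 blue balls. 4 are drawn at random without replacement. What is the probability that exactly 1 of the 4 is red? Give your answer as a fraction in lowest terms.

There are C(18,4) = 3060 ways to choose 4 from 18.
Selections with exactly 1 red: choose 1 of the 8 red and 3 of the 10 blue, C(8,1)·C(10,3) = 8·120 = 960.
Probability = 960/3060 = 16/51.

16/51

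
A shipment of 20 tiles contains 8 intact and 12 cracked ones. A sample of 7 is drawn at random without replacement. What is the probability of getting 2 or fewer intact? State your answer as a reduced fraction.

There are C(20,7) = 77520 ways to choose the 7.
Favorable selections (2 or fewer intact): C(8,0)·C(12,7) + C(8,1)·C(12,6) + C(8,2)·C(12,5) = 792 + 7392 + 22176 = 30360.
Probability = 30360/77520 = 253/646.

253/646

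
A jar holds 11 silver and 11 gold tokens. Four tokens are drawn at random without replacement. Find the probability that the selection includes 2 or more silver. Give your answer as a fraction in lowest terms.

94/133

Total selections: C(22,4) = 7315.
Count the complement (fewer than 2 silver): C(11,0)·C(11,4) + C(11,1)·C(11,3) = 330 + 1815 = 2145.
Probability = 1 − 2145/7315 = 5170/7315 = 94/133.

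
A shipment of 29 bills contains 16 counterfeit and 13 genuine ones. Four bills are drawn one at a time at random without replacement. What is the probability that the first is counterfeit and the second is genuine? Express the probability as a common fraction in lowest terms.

52/203

Multiply the conditional probabilities at each draw: 16/29 · 13/28 = 208/812 = 52/203.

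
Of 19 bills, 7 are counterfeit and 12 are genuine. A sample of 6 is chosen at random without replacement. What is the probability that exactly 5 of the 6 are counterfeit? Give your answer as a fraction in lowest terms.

3/323

The sample space is all 6-subsets of the 19: C(19,6) = 27132.
Selections with exactly 5 counterfeit: choose 5 of the 7 counterfeit and 1 of the 12 genuine, C(7,5)·C(12,1) = 21·12 = 252.
Probability = 252/27132 = 3/323.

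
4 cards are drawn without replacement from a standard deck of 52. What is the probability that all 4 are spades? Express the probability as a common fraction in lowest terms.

11/4165

There are C(52,4) = 270725 possible 4-card hands.
Hands that are all spades: C(13,4) = 715.
Probability = 715/270725 = 11/4165.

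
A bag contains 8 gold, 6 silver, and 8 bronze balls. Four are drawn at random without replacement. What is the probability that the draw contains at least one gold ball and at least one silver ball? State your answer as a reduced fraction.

652/1045

There are C(22,4) = 7315 possible draws.
By inclusion-exclusion on the complements, draws missing all gold or all silver: C(14,4) + C(16,4) − C(8,4) = 1001 + 1820 − 70 = 2751.
So draws with at least one of each: 7315 − 2751 = 4564, probability 4564/7315 = 652/1045.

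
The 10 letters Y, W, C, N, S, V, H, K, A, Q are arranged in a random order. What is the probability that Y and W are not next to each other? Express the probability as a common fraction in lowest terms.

4/5

There are 10! = 3628800 arrangements.
Arrangements with Y and W adjacent: 2·9! = 725760.
So not adjacent: 3628800 − 725760 = 2903040, probability 2903040/3628800 = 4/5.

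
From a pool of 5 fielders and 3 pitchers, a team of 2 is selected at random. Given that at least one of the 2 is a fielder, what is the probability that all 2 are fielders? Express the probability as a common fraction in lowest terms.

Work in counts. Selections with at least one fielder: C(8,2) − C(3,2) = 28 − 3 = 25.
Of those, selections where all 2 are fielders: C(5,2) = 10.
Conditional probability = 10/25 = 2/5.

2/5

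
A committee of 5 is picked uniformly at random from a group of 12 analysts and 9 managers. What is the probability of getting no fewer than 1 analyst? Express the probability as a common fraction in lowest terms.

321/323

Total selections: C(21,5) = 20349.
The complement is all 5 are managers: C(9,5) = 126.
Probability = 1 − 126/20349 = 20223/20349 = 321/323.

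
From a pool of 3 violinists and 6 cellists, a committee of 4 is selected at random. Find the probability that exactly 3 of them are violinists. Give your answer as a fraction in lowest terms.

1/21

The sample space is all 4-subsets of the 9: C(9,4) = 126.
Selections with exactly 3 violinists: choose 3 of the 3 violinists and 1 of the 6 cellists, C(3,3)·C(6,1) = 1·6 = 6.
Probability = 6/126 = 1/21.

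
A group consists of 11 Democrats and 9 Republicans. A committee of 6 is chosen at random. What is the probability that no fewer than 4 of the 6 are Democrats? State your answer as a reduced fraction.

Total selections: C(20,6) = 38760.
Favorable selections (no fewer than 4 Democrats): C(11,4)·C(9,2) + C(11,5)·C(9,1) + C(11,6)·C(9,0) = 11880 + 4158 + 462 = 16500.
Probability = 16500/38760 = 275/646.

275/646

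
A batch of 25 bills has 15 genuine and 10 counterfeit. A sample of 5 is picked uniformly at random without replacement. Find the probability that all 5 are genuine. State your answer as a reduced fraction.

13/230

There are C(25,5) = 53130 possible selections.
Selections with all genuine: C(15,5) = 3003.
Probability = 3003/53130 = 13/230.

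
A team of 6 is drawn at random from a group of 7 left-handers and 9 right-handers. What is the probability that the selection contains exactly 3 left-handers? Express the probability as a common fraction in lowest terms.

105/286

There are C(16,6) = 8008 ways to choose 6 from 16.
Selections with exactly 3 left-handers: choose 3 of the 7 left-handers and 3 of the 9 right-handers, C(7,3)·C(9,3) = 35·84 = 2940.
Probability = 2940/8008 = 105/286.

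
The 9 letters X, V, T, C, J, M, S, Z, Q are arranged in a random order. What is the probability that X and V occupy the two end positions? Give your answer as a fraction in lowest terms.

1/36

There are 9! = 362880 arrangements.
Place X and V at the ends in 2 ways, arrange the remaining 7 in 7! = 5040 ways: 2·5040 = 10080.
Probability = 10080/362880 = 1/36.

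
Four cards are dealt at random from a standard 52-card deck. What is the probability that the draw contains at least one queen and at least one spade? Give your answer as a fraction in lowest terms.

There are C(52,4) = 270725 possible draws.
By inclusion-exclusion on the complements, draws missing all queens or all spades: C(48,4) + C(39,4) − C(36,4) = 194580 + 82251 − 58905 = 217926.
So draws with at least one of each: 270725 − 217926 = 52799, probability 52799/270725.

52799/270725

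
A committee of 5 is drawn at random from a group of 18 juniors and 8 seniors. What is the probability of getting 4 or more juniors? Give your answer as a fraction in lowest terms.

Total selections: C(26,5) = 65780.
Favorable selections (4 or more juniors): C(18,4)·C(8,1) + C(18,5)·C(8,0) = 24480 + 8568 = 33048.
Probability = 33048/65780 = 8262/16445.

8262/16445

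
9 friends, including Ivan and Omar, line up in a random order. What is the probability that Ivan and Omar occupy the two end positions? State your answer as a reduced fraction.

1/36

There are 9! = 362880 arrangements.
Place Ivan and Omar at the ends in 2 ways, arrange the remaining 7 in 7! = 5040 ways: 2·5040 = 10080.
Probability = 10080/362880 = 1/36.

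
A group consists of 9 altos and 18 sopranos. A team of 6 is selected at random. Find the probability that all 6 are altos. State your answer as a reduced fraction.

14/49335

There are C(27,6) = 296010 possible selections.
Selections with all altos: C(9,6) = 84.
Probability = 84/296010 = 14/49335.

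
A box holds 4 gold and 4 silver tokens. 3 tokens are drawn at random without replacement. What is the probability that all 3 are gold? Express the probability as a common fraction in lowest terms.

1/14

There are C(8,3) = 56 possible selections.
Selections with all gold: C(4,3) = 4.
Probability = 4/56 = 1/14.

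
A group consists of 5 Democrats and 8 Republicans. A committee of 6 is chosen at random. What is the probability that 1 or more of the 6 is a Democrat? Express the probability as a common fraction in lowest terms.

422/429

There are C(13,6) = 1716 ways to choose the 6.
The complement is all 6 are Republicans: C(8,6) = 28.
Probability = 1 − 28/1716 = 1688/1716 = 422/429.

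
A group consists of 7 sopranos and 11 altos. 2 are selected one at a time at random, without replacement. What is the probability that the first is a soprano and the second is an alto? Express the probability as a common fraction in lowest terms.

Multiply the conditional probabilities at each draw: 7/18 · 11/17 = 77/306.

77/306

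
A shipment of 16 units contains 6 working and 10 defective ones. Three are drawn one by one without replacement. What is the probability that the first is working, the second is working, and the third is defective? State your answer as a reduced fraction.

5/56

Multiply the conditional probabilities at each draw: 6/16 · 5/15 · 10/14 = 300/3360 = 5/56.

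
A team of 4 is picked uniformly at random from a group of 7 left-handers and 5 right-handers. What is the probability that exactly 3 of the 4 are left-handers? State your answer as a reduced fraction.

Total number of selections: C(12,4) = 495.
Selections with exactly 3 left-handers: choose 3 of the 7 left-handers and 1 of the 5 right-handers, C(7,3)·C(5,1) = 35·5 = 175.
Probability = 175/495 = 35/99.

35/99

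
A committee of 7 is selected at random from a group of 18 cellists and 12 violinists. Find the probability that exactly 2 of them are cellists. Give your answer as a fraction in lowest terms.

The sample space is all 7-subsets of the 30: C(30,7) = 2035800.
Selections with exactly 2 cellists: choose 2 of the 18 cellists and 5 of the 12 violinists, C(18,2)·C(12,5) = 153·792 = 121176.
Probability = 121176/2035800 = 561/9425.

561/9425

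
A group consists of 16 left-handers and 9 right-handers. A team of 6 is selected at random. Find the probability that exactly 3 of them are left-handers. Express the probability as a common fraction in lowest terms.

There are C(25,6) = 177100 ways to choose 6 from 25.
Selections with exactly 3 left-handers: choose 3 of the 16 left-handers and 3 of the 9 right-handers, C(16,3)·C(9,3) = 560·84 = 47040.
Probability = 47040/177100 = 336/1265.

336/1265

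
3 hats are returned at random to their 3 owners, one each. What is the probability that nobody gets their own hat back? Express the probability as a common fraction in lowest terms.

There are 3! = 6 assignments.
By inclusion-exclusion, assignments with no fixed points: C(3,0)·3! − C(3,1)·2! + C(3,2)·1! − C(3,3)·0! = 2.
Probability = 2/6 = 1/3.

1/3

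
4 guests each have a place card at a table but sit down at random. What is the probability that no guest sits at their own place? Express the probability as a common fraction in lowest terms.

There are 4! = 24 seatings.
By inclusion-exclusion, seatings with no fixed points: C(4,0)·4! − C(4,1)·3! + C(4,2)·2! − C(4,3)·1! + C(4,4)·0! = 9.
Probability = 9/24 = 3/8.

3/8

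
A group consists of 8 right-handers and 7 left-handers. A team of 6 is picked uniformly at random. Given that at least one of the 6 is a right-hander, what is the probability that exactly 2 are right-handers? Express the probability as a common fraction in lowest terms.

10/51

Work in counts. Selections with at least one right-hander: C(15,6) − C(7,6) = 5005 − 7 = 4998.
Of those, selections where exactly 2 are right-handers: C(8,2)·C(7,4) = 28·35 = 980.
Conditional probability = 980/4998 = 10/51.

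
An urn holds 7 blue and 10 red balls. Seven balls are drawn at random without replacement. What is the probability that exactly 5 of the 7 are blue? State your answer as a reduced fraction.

945/19448

The sample space is all 7-subsets of the 17: C(17,7) = 19448.
Selections with exactly 5 blue: choose 5 of the 7 blue and 2 of the 10 red, C(7,5)·C(10,2) = 21·45 = 945.
Probability = 945/19448.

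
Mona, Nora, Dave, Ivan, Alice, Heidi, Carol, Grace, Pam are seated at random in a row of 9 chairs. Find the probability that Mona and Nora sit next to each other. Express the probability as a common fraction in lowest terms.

There are 9! = 362880 arrangements.
Treat Mona and Nora as a block: 8! arrangements of the blocks × 2 orders within the block = 2·40320 = 80640.
Probability = 80640/362880 = 2/9.

2/9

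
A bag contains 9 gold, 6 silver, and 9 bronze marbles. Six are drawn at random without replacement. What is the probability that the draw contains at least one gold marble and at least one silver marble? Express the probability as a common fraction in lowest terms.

There are C(24,6) = 134596 possible draws.
By inclusion-exclusion on the complements, draws missing all gold or all silver: C(15,6) + C(18,6) − C(9,6) = 5005 + 18564 − 84 = 23485.
So draws with at least one of each: 134596 − 23485 = 111111, probability 111111/134596 = 1443/1748.

1443/1748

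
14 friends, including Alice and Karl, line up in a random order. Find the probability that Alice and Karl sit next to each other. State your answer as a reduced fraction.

There are 14! = 87178291200 arrangements.
Treat Alice and Karl as a block: 13! arrangements of the blocks × 2 orders within the block = 2·6227020800 = 12454041600.
Probability = 12454041600/87178291200 = 1/7.

1/7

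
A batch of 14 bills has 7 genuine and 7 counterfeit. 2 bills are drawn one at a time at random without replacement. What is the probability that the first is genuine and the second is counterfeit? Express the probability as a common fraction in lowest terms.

Multiply the conditional probabilities at each draw: 7/14 · 7/13 = 49/182 = 7/26.

7/26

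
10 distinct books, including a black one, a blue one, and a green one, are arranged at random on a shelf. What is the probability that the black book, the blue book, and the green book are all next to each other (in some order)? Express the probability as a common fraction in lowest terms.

1/15

There are 10! = 3628800 arrangements.
Treat the three as one block: 8! placements × 3! orders within the block = 40320·6 = 241920.
Probability = 241920/3628800 = 1/15.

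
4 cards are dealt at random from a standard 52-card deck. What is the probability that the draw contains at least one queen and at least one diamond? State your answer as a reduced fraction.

52799/270725

There are C(52,4) = 270725 possible draws.
By inclusion-exclusion on the complements, draws missing all queens or all diamonds: C(48,4) + C(39,4) − C(36,4) = 194580 + 82251 − 58905 = 217926.
So draws with at least one of each: 270725 − 217926 = 52799, probability 52799/270725.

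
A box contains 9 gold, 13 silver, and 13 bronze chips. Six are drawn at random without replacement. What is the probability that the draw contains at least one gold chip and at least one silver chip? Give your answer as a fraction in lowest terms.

7059/8680

There are C(35,6) = 1623160 possible draws.
By inclusion-exclusion on the complements, draws missing all gold or all silver: C(26,6) + C(22,6) − C(13,6) = 230230 + 74613 − 1716 = 303127.
So draws with at least one of each: 1623160 − 303127 = 1320033, probability 1320033/1623160 = 7059/8680.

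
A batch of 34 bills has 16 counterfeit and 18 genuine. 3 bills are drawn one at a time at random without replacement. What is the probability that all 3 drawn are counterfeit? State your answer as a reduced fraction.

35/374

Multiply the conditional probabilities at each draw: 16/34 · 15/33 · 14/32 = 3360/35904 = 35/374.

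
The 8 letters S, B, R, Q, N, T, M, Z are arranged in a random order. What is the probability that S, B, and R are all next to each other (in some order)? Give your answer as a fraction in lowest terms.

3/28

There are 8! = 40320 arrangements.
Treat the three as one block: 6! placements × 3! orders within the block = 720·6 = 4320.
Probability = 4320/40320 = 3/28.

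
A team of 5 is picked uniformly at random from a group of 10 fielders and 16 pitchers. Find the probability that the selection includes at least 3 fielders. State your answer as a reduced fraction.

4503/16445

There are C(26,5) = 65780 ways to choose the 5.
Favorable selections (at least 3 fielders): C(10,3)·C(16,2) + C(10,4)·C(16,1) + C(10,5)·C(16,0) = 14400 + 3360 + 252 = 18012.
Probability = 18012/65780 = 4503/16445.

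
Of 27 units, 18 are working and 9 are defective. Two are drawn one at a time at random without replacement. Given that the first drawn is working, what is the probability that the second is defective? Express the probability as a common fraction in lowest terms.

9/26

After removing one working, 26 remain: 17 working and 9 defective.
So the probability the next is defective is 9/26.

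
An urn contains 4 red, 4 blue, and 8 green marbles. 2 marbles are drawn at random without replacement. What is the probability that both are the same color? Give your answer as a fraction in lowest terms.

There are C(16,2) = 120 ways to draw 2 marbles.
All same color: C(4,2) + C(4,2) + C(8,2) = 6 + 6 + 28 = 40.
Probability = 40/120 = 1/3.

1/3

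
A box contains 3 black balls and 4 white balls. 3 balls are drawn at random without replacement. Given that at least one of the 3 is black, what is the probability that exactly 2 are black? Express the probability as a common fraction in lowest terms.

12/31

Work in counts. Selections with at least one black: C(7,3) − C(4,3) = 35 − 4 = 31.
Of those, selections where exactly 2 are black: C(3,2)·C(4,1) = 3·4 = 12.
Conditional probability = 12/31.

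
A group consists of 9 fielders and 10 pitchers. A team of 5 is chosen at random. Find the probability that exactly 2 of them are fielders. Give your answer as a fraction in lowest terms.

120/323

The sample space is all 5-subsets of the 19: C(19,5) = 11628.
Selections with exactly 2 fielders: choose 2 of the 9 fielders and 3 of the 10 pitchers, C(9,2)·C(10,3) = 36·120 = 4320.
Probability = 4320/11628 = 120/323.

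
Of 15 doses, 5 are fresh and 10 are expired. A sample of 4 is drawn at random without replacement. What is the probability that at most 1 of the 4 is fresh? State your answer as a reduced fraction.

54/91

Total selections: C(15,4) = 1365.
Favorable selections (at most 1 fresh): C(5,0)·C(10,4) + C(5,1)·C(10,3) = 210 + 600 = 810.
Probability = 810/1365 = 54/91.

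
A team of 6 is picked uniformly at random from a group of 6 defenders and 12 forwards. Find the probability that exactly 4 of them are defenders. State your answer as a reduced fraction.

165/3094

There are C(18,6) = 18564 ways to choose 6 from 18.
Selections with exactly 4 defenders: choose 4 of the 6 defenders and 2 of the 12 forwards, C(6,4)·C(12,2) = 15·66 = 990.
Probability = 990/18564 = 165/3094.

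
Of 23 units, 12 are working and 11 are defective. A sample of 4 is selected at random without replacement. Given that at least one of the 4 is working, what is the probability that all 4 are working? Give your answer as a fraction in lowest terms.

9/155

Work in counts. Selections with at least one working: C(23,4) − C(11,4) = 8855 − 330 = 8525.
Of those, selections where all 4 are working: C(12,4) = 495.
Conditional probability = 495/8525 = 9/155.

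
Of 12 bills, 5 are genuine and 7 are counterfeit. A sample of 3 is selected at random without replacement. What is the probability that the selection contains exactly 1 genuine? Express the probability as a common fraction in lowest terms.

Total number of selections: C(12,3) = 220.
Selections with exactly 1 genuine: choose 1 of the 5 genuine and 2 of the 7 counterfeit, C(5,1)·C(7,2) = 5·21 = 105.
Probability = 105/220 = 21/44.

21/44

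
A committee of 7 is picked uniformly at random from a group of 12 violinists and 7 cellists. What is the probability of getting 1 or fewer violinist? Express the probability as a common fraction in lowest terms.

5/2964

Total selections: C(19,7) = 50388.
Favorable selections (1 or fewer violinist): C(12,0)·C(7,7) + C(12,1)·C(7,6) = 1 + 84 = 85.
Probability = 85/50388 = 5/2964.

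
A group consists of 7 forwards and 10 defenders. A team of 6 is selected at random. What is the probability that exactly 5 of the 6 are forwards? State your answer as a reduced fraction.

15/884

The sample space is all 6-subsets of the 17: C(17,6) = 12376.
Selections with exactly 5 forwards: choose 5 of the 7 forwards and 1 of the 10 defenders, C(7,5)·C(10,1) = 21·10 = 210.
Probability = 210/12376 = 15/884.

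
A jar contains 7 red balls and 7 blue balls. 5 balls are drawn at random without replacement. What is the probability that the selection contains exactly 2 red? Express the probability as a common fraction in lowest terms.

105/286

Total number of selections: C(14,5) = 2002.
Selections with exactly 2 red: choose 2 of the 7 red and 3 of the 7 blue, C(7,2)·C(7,3) = 21·35 = 735.
Probability = 735/2002 = 105/286.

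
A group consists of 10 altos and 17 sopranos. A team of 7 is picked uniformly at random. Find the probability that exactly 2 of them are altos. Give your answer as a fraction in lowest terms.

238/759

The sample space is all 7-subsets of the 27: C(27,7) = 888030.
Selections with exactly 2 altos: choose 2 of the 10 altos and 5 of the 17 sopranos, C(10,2)·C(17,5) = 45·6188 = 278460.
Probability = 278460/888030 = 238/759.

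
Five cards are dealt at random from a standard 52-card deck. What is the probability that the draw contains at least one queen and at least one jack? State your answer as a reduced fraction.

There are C(52,5) = 2598960 possible draws.
By inclusion-exclusion on the complements, draws missing all queens or all jacks: C(48,5) + C(48,5) − C(44,5) = 1712304 + 1712304 − 1086008 = 2338600.
So draws with at least one of each: 2598960 − 2338600 = 260360, probability 260360/2598960 = 6509/64974.

6509/64974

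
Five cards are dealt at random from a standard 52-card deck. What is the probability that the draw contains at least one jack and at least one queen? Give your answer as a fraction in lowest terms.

6509/64974

There are C(52,5) = 2598960 possible draws.
By inclusion-exclusion on the complements, draws missing all jacks or all queens: C(48,5) + C(48,5) − C(44,5) = 1712304 + 1712304 − 1086008 = 2338600.
So draws with at least one of each: 2598960 − 2338600 = 260360, probability 260360/2598960 = 6509/64974.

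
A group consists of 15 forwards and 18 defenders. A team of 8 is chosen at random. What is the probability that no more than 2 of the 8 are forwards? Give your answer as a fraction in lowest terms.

3519/19778

Total selections: C(33,8) = 13884156.
Favorable selections (no more than 2 forwards): C(15,0)·C(18,8) + C(15,1)·C(18,7) + C(15,2)·C(18,6) = 43758 + 477360 + 1949220 = 2470338.
Probability = 2470338/13884156 = 3519/19778.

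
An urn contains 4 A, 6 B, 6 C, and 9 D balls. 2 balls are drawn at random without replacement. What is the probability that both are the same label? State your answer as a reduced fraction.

There are C(25,2) = 300 ways to draw 2 balls.
All same label: C(4,2) + C(6,2) + C(6,2) + C(9,2) = 6 + 15 + 15 + 36 = 72.
Probability = 72/300 = 6/25.

6/25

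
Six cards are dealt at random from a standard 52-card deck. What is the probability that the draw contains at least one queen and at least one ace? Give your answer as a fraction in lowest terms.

There are C(52,6) = 20358520 possible draws.
By inclusion-exclusion on the complements, draws missing all queens or all aces: C(48,6) + C(48,6) − C(44,6) = 12271512 + 12271512 − 7059052 = 17483972.
So draws with at least one of each: 20358520 − 17483972 = 2874548, probability 2874548/20358520 = 718637/5089630.

718637/5089630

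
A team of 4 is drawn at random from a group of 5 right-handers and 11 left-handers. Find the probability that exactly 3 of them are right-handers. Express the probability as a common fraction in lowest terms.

The sample space is all 4-subsets of the 16: C(16,4) = 1820.
Selections with exactly 3 right-handers: choose 3 of the 5 right-handers and 1 of the 11 left-handers, C(5,3)·C(11,1) = 10·11 = 110.
Probability = 110/1820 = 11/182.

11/182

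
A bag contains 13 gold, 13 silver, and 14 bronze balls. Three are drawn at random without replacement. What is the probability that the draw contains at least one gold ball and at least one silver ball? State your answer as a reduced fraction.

169/380

There are C(40,3) = 9880 possible draws.
By inclusion-exclusion on the complements, draws missing all gold or all silver: C(27,3) + C(27,3) − C(14,3) = 2925 + 2925 − 364 = 5486.
So draws with at least one of each: 9880 − 5486 = 4394, probability 4394/9880 = 169/380.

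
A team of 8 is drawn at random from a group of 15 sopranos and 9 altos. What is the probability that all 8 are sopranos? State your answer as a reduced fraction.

There are C(24,8) = 735471 possible selections.
Selections with all sopranos: C(15,8) = 6435.
Probability = 6435/735471 = 65/7429.

65/7429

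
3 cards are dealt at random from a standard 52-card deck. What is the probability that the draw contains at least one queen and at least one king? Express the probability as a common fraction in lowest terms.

There are C(52,3) = 22100 possible draws.
By inclusion-exclusion on the complements, draws missing all queens or all kings: C(48,3) + C(48,3) − C(44,3) = 17296 + 17296 − 13244 = 21348.
So draws with at least one of each: 22100 − 21348 = 752, probability 752/22100 = 188/5525.

188/5525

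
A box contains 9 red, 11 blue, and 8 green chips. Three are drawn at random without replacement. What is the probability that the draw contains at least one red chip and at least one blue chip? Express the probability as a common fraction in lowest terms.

There are C(28,3) = 3276 possible draws.
By inclusion-exclusion on the complements, draws missing all red or all blue: C(19,3) + C(17,3) − C(8,3) = 969 + 680 − 56 = 1593.
So draws with at least one of each: 3276 − 1593 = 1683, probability 1683/3276 = 187/364.

187/364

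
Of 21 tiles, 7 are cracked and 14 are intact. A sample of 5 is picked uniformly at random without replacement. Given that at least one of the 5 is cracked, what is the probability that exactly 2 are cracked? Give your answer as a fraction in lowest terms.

1092/2621

Work in counts. Selections with at least one cracked: C(21,5) − C(14,5) = 20349 − 2002 = 18347.
Of those, selections where exactly 2 are cracked: C(7,2)·C(14,3) = 21·364 = 7644.
Conditional probability = 7644/18347 = 1092/2621.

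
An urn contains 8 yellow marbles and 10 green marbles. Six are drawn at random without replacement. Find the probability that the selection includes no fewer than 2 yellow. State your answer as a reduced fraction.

389/442

There are C(18,6) = 18564 ways to choose the 6.
Favorable selections (no fewer than 2 yellow): C(8,2)·C(10,4) + C(8,3)·C(10,3) + C(8,4)·C(10,2) + C(8,5)·C(10,1) + C(8,6)·C(10,0) = 5880 + 6720 + 3150 + 560 + 28 = 16338.
Probability = 16338/18564 = 389/442.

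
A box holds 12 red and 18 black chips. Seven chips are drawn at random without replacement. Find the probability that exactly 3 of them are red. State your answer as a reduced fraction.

374/1131

The sample space is all 7-subsets of the 30: C(30,7) = 2035800.
Selections with exactly 3 red: choose 3 of the 12 red and 4 of the 18 black, C(12,3)·C(18,4) = 220·3060 = 673200.
Probability = 673200/2035800 = 374/1131.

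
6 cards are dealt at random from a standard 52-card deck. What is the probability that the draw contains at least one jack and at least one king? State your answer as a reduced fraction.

718637/5089630

There are C(52,6) = 20358520 possible draws.
By inclusion-exclusion on the complements, draws missing all jacks or all kings: C(48,6) + C(48,6) − C(44,6) = 12271512 + 12271512 − 7059052 = 17483972.
So draws with at least one of each: 20358520 − 17483972 = 2874548, probability 2874548/20358520 = 718637/5089630.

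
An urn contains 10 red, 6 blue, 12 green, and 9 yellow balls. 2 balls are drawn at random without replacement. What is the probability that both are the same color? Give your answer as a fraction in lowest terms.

9/37

There are C(37,2) = 666 ways to draw 2 balls.
All same color: C(10,2) + C(6,2) + C(12,2) + C(9,2) = 45 + 15 + 66 + 36 = 162.
Probability = 162/666 = 9/37.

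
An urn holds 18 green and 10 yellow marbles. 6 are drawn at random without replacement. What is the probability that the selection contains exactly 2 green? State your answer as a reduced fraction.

Total number of selections: C(28,6) = 376740.
Selections with exactly 2 green: choose 2 of the 18 green and 4 of the 10 yellow, C(18,2)·C(10,4) = 153·210 = 32130.
Probability = 32130/376740 = 51/598.

51/598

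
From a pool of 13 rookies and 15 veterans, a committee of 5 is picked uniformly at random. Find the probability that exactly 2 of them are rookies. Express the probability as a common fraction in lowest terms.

13/36

Total number of selections: C(28,5) = 98280.
Selections with exactly 2 rookies: choose 2 of the 13 rookies and 3 of the 15 veterans, C(13,2)·C(15,3) = 78·455 = 35490.
Probability = 35490/98280 = 13/36.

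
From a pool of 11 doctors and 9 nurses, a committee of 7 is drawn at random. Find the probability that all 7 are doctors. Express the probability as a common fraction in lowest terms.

11/2584

There are C(20,7) = 77520 possible selections.
Selections with all doctors: C(11,7) = 330.
Probability = 330/77520 = 11/2584.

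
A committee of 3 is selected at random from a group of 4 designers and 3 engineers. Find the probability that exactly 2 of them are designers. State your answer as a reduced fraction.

18/35

There are C(7,3) = 35 ways to choose 3 from 7.
Selections with exactly 2 designers: choose 2 of the 4 designers and 1 of the 3 engineers, C(4,2)·C(3,1) = 6·3 = 18.
Probability = 18/35.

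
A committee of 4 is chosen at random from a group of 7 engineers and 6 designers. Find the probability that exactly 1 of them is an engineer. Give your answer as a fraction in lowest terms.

There are C(13,4) = 715 ways to choose 4 from 13.
Selections with exactly 1 engineer: choose 1 of the 7 engineers and 3 of the 6 designers, C(7,1)·C(6,3) = 7·20 = 140.
Probability = 140/715 = 28/143.

28/143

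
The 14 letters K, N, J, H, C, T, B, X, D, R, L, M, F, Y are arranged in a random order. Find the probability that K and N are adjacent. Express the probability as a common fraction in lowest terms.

1/7

There are 14! = 87178291200 arrangements.
Treat K and N as a block: 13! arrangements of the blocks × 2 orders within the block = 2·6227020800 = 12454041600.
Probability = 12454041600/87178291200 = 1/7.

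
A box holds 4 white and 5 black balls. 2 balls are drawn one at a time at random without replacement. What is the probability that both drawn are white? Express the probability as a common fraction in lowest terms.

Multiply the conditional probabilities at each draw: 4/9 · 3/8 = 12/72 = 1/6.

1/6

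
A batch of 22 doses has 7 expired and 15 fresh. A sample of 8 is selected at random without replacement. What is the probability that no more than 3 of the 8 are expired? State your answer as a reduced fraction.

There are C(22,8) = 319770 ways to choose the 8.
Favorable selections (no more than 3 expired): C(7,0)·C(15,8) + C(7,1)·C(15,7) + C(7,2)·C(15,6) + C(7,3)·C(15,5) = 6435 + 45045 + 105105 + 105105 = 261690.
Probability = 261690/319770 = 793/969.

793/969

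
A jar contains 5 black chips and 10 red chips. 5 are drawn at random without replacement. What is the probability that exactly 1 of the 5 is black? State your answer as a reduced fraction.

The sample space is all 5-subsets of the 15: C(15,5) = 3003.
Selections with exactly 1 black: choose 1 of the 5 black and 4 of the 10 red, C(5,1)·C(10,4) = 5·210 = 1050.
Probability = 1050/3003 = 50/143.

50/143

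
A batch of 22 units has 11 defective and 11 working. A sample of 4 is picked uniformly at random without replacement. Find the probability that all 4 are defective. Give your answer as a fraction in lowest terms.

6/133

There are C(22,4) = 7315 possible selections.
Selections with all defective: C(11,4) = 330.
Probability = 330/7315 = 6/133.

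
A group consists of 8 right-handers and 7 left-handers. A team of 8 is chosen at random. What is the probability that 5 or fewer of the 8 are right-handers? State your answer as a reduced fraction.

386/429

Total selections: C(15,8) = 6435.
Count the complement (more than 5 right-handers): C(8,6)·C(7,2) + C(8,7)·C(7,1) + C(8,8)·C(7,0) = 588 + 56 + 1 = 645.
Probability = 1 − 645/6435 = 5790/6435 = 386/429.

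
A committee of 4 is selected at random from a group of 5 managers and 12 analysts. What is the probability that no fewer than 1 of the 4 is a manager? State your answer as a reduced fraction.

Total selections: C(17,4) = 2380.
The complement is all 4 are analysts: C(12,4) = 495.
Probability = 1 − 495/2380 = 1885/2380 = 377/476.

377/476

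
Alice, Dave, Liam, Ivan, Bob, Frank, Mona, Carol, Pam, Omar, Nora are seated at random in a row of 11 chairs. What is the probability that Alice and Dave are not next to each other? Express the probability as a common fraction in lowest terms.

9/11

There are 11! = 39916800 arrangements.
Arrangements with Alice and Dave adjacent: 2·10! = 7257600.
So not adjacent: 39916800 − 7257600 = 32659200, probability 32659200/39916800 = 9/11.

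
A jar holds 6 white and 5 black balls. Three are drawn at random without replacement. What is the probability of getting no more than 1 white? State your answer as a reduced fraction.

14/33

Total selections: C(11,3) = 165.
Favorable selections (no more than 1 white): C(6,0)·C(5,3) + C(6,1)·C(5,2) = 10 + 60 = 70.
Probability = 70/165 = 14/33.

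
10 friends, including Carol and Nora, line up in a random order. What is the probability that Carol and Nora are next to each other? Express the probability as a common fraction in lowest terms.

There are 10! = 3628800 arrangements.
Treat Carol and Nora as a block: 9! arrangements of the blocks × 2 orders within the block = 2·362880 = 725760.
Probability = 725760/3628800 = 1/5.

1/5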